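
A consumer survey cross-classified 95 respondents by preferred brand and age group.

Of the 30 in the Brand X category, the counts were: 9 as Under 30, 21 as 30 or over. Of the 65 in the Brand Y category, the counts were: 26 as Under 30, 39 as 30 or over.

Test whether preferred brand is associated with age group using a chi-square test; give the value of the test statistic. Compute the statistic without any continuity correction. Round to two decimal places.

Row totals: 30, 65. Column totals: 35, 60. Grand total N = 95.
Expected counts (row total × column total / N):
  Brand X, Under 30: 30×35/95 = 11.053
  Brand X, 30 or over: 30×60/95 = 18.947
  Brand Y, Under 30: 65×35/95 = 23.947
  Brand Y, 30 or over: 65×60/95 = 41.053
Contributions (O − E)²/E:
  (9 − 11.053)²/11.053 = 0.3813
  (21 − 18.947)²/18.947 = 0.2225
  (26 − 23.947)²/23.947 = 0.1760
  (39 − 41.053)²/41.053 = 0.1027
χ² = 0.3813 + 0.2225 + 0.1760 + 0.1027 = 0.88

0.88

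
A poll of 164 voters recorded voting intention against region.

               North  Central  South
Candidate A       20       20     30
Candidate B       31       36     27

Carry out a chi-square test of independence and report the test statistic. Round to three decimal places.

Row totals: 70, 94. Column totals: 51, 56, 57. Grand total N = 164.
Expected counts (row total × column total / N):
  Candidate A, North: 70×51/164 = 21.7683
  Candidate A, Central: 70×56/164 = 23.9024
  Candidate A, South: 70×57/164 = 24.3293
  Candidate B, North: 94×51/164 = 29.2317
  Candidate B, Central: 94×56/164 = 32.0976
  Candidate B, South: 94×57/164 = 32.6707
Contributions (O − E)²/E:
  (20 − 21.7683)²/21.7683 = 0.1436
  (20 − 23.9024)²/23.9024 = 0.6371
  (30 − 24.3293)²/24.3293 = 1.3217
  (31 − 29.2317)²/29.2317 = 0.1070
  (36 − 32.0976)²/32.0976 = 0.4745
  (27 − 32.6707)²/32.6707 = 0.9843
χ² = 0.1436 + 0.6371 + 1.3217 + 0.1070 + 0.4745 + 0.9843 = 3.668

3.668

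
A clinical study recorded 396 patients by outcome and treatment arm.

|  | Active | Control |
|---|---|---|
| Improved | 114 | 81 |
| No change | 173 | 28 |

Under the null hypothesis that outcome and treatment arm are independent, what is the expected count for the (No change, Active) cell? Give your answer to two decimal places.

145.67

Row total (No change) = 201; column total (Active) = 287; grand total N = 396.
Expected count = (row total × column total) / N = 201 × 287 / 396 = 145.67.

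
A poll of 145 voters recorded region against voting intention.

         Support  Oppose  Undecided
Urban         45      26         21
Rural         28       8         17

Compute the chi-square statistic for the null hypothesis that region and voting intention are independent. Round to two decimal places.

Row totals: 92, 53. Column totals: 73, 34, 38. Grand total N = 145.
Expected counts (row total × column total / N):
  Urban, Support: 92×73/145 = 46.317
  Urban, Oppose: 92×34/145 = 21.572
  Urban, Undecided: 92×38/145 = 24.110
  Rural, Support: 53×73/145 = 26.683
  Rural, Oppose: 53×34/145 = 12.428
  Rural, Undecided: 53×38/145 = 13.890
Contributions (O − E)²/E:
  (45 − 46.317)²/46.317 = 0.0374
  (26 − 21.572)²/21.572 = 0.9089
  (21 − 24.110)²/24.110 = 0.4012
  (28 − 26.683)²/26.683 = 0.0650
  (8 − 12.428)²/12.428 = 1.5777
  (17 − 13.890)²/13.890 = 0.6963
χ² = 0.0374 + 0.9089 + 0.4012 + 0.0650 + 1.5777 + 0.6963 = 3.69

3.69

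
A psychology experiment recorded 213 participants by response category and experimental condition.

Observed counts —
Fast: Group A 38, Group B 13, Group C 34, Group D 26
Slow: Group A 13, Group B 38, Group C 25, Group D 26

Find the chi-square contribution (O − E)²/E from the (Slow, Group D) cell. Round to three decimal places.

Row total (Slow) = 102; column total (Group D) = 52; N = 213.
Expected count E = 102 × 52 / 213 = 24.9014.
Contribution = (O − E)²/E = (26 − 24.9014)² / 24.9014 = 0.048.

0.048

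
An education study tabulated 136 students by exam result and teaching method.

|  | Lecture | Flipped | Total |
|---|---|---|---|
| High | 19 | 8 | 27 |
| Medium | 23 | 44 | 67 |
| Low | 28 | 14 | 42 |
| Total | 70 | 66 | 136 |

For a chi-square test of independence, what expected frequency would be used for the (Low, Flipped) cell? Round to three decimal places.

Row total (Low) = 42; column total (Flipped) = 66; grand total N = 136.
Expected count = (row total × column total) / N = 42 × 66 / 136 = 20.382.

20.382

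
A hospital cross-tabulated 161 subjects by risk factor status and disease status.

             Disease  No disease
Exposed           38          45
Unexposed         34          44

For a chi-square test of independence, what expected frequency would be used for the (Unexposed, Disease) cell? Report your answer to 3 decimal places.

34.882

Row total (Unexposed) = 78; column total (Disease) = 72; grand total N = 161.
Expected count = (row total × column total) / N = 78 × 72 / 161 = 34.882.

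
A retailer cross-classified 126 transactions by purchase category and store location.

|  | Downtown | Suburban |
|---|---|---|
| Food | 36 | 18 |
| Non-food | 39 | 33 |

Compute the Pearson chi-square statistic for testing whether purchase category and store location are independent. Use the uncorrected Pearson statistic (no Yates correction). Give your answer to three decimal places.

Row totals: 54, 72. Column totals: 75, 51. Grand total N = 126.
Expected counts (row total × column total / N):
  Food, Downtown: 54×75/126 = 32.14286
  Food, Suburban: 54×51/126 = 21.85714
  Non-food, Downtown: 72×75/126 = 42.85714
  Non-food, Suburban: 72×51/126 = 29.14286
Contributions (O − E)²/E:
  (36 − 32.14286)²/32.14286 = 0.4629
  (18 − 21.85714)²/21.85714 = 0.6807
  (39 − 42.85714)²/42.85714 = 0.3471
  (33 − 29.14286)²/29.14286 = 0.5105
χ² = 0.4629 + 0.6807 + 0.3471 + 0.5105 = 2.001

2.001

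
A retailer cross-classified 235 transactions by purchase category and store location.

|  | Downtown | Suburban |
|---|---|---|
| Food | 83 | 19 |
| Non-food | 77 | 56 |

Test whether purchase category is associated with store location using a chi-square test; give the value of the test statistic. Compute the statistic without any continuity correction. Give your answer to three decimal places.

Row totals: 102, 133. Column totals: 160, 75. Grand total N = 235.
Expected counts (row total × column total / N):
  Food, Downtown: 102×160/235 = 69.4468
  Food, Suburban: 102×75/235 = 32.5532
  Non-food, Downtown: 133×160/235 = 90.5532
  Non-food, Suburban: 133×75/235 = 42.4468
Contributions (O − E)²/E:
  (83 − 69.4468)²/69.4468 = 2.6450
  (19 − 32.5532)²/32.5532 = 5.6427
  (77 − 90.5532)²/90.5532 = 2.0285
  (56 − 42.4468)²/42.4468 = 4.3275
χ² = 2.6450 + 5.6427 + 2.0285 + 4.3275 = 14.644

14.644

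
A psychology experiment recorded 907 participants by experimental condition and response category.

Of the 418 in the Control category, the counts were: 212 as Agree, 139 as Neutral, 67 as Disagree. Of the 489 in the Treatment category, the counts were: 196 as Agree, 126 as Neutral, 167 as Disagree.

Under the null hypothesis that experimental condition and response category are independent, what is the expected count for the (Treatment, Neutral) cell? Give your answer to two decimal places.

142.87

Row total (Treatment) = 489; column total (Neutral) = 265; grand total N = 907.
Expected count = (row total × column total) / N = 489 × 265 / 907 = 142.87.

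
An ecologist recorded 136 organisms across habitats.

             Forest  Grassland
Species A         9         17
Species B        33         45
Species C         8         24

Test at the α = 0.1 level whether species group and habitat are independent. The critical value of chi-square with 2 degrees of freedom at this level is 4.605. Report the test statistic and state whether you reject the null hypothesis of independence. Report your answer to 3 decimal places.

2.988; fail to reject H₀

Row totals: 26, 78, 32. Column totals: 50, 86. Grand total N = 136.
Expected counts (row total × column total / N):
  Species A, Forest: 26×50/136 = 9.5588
  Species A, Grassland: 26×86/136 = 16.4412
  Species B, Forest: 78×50/136 = 28.6765
  Species B, Grassland: 78×86/136 = 49.3235
  Species C, Forest: 32×50/136 = 11.7647
  Species C, Grassland: 32×86/136 = 20.2353
Contributions (O − E)²/E:
  (9 − 9.5588)²/9.5588 = 0.0327
  (17 − 16.4412)²/16.4412 = 0.0190
  (33 − 28.6765)²/28.6765 = 0.6518
  (45 − 49.3235)²/49.3235 = 0.3790
  (8 − 11.7647)²/11.7647 = 1.2047
  (24 − 20.2353)²/20.2353 = 0.7004
χ² = 0.0327 + 0.0190 + 0.6518 + 0.3790 + 1.2047 + 0.7004 = 2.988
df = (3−1)(2−1) = 2. Since 2.988 < 4.605, fail to reject the null hypothesis of independence at α = 0.1.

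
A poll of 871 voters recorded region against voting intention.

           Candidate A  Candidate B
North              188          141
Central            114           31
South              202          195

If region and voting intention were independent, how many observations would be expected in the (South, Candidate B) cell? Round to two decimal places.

Row total (South) = 397; column total (Candidate B) = 367; grand total N = 871.
Expected count = (row total × column total) / N = 397 × 367 / 871 = 167.28.

167.28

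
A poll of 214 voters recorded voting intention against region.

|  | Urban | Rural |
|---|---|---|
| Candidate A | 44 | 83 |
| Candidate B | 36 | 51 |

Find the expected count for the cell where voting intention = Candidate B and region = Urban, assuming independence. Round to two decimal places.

32.52

Row total (Candidate B) = 87; column total (Urban) = 80; grand total N = 214.
Expected count = (row total × column total) / N = 87 × 80 / 214 = 32.52.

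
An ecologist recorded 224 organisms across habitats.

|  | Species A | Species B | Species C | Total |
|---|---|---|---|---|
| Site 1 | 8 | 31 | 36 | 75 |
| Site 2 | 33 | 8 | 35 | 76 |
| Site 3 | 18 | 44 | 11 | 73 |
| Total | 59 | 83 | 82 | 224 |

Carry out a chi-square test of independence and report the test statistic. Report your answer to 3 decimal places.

Grand total N = 224.
Expected counts (row total × column total / N):
  Site 1, Species A: 75×59/224 = 19.7545
  Site 1, Species B: 75×83/224 = 27.7902
  Site 1, Species C: 75×82/224 = 27.4554
  Site 2, Species A: 76×59/224 = 20.0179
  Site 2, Species B: 76×83/224 = 28.1607
  Site 2, Species C: 76×82/224 = 27.8214
  Site 3, Species A: 73×59/224 = 19.2277
  Site 3, Species B: 73×83/224 = 27.0491
  Site 3, Species C: 73×82/224 = 26.7232
Contributions (O − E)²/E:
  (8 − 19.7545)²/19.7545 = 6.9943
  (31 − 27.7902)²/27.7902 = 0.3707
  (36 − 27.4554)²/27.4554 = 2.6592
  (33 − 20.0179)²/20.0179 = 8.4192
  (8 − 28.1607)²/28.1607 = 14.4334
  (35 − 27.8214)²/27.8214 = 1.8523
  (18 − 19.2277)²/19.2277 = 0.0784
  (44 − 27.0491)²/27.0491 = 10.6226
  (11 − 26.7232)²/26.7232 = 9.2511
χ² = 6.9943 + 0.3707 + 2.6592 + 8.4192 + 14.4334 + 1.8523 + 0.0784 + 10.6226 + 9.2511 = 54.681

54.681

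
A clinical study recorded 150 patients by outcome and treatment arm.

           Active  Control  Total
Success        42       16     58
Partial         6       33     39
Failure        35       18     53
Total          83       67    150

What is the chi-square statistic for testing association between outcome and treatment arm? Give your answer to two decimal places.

Grand total N = 150.
Expected counts (row total × column total / N):
  Success, Active: 58×83/150 = 32.093
  Success, Control: 58×67/150 = 25.907
  Partial, Active: 39×83/150 = 21.580
  Partial, Control: 39×67/150 = 17.420
  Failure, Active: 53×83/150 = 29.327
  Failure, Control: 53×67/150 = 23.673
Contributions (O − E)²/E:
  (42 − 32.093)²/32.093 = 3.0583
  (16 − 25.907)²/25.907 = 3.7885
  (6 − 21.580)²/21.580 = 11.2482
  (33 − 17.420)²/17.420 = 13.9344
  (35 − 29.327)²/29.327 = 1.0974
  (18 − 23.673)²/23.673 = 1.3595
χ² = 3.0583 + 3.7885 + 11.2482 + 13.9344 + 1.0974 + 1.3595 = 34.49

34.49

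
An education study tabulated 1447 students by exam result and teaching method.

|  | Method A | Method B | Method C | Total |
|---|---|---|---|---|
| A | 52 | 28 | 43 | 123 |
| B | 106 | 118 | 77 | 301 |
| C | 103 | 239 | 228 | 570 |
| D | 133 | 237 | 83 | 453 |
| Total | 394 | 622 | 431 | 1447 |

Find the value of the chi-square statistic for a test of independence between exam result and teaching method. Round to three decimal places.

Grand total N = 1447.
Expected counts (row total × column total / N):
  A, Method A: 123×394/1447 = 33.4914
  A, Method B: 123×622/1447 = 52.8721
  A, Method C: 123×431/1447 = 36.6365
  B, Method A: 301×394/1447 = 81.9585
  B, Method B: 301×622/1447 = 129.3863
  B, Method C: 301×431/1447 = 89.6551
  C, Method A: 570×394/1447 = 155.2039
  C, Method B: 570×622/1447 = 245.0173
  C, Method C: 570×431/1447 = 169.7789
  D, Method A: 453×394/1447 = 123.3462
  D, Method B: 453×622/1447 = 194.7243
  D, Method C: 453×431/1447 = 134.9295
Contributions (O − E)²/E:
  (52 − 33.4914)²/33.4914 = 10.2285
  (28 − 52.8721)²/52.8721 = 11.7003
  (43 − 36.6365)²/36.6365 = 1.1053
  (106 − 81.9585)²/81.9585 = 7.0523
  (118 − 129.3863)²/129.3863 = 1.0020
  (77 − 89.6551)²/89.6551 = 1.7863
  (103 − 155.2039)²/155.2039 = 17.5591
  (239 − 245.0173)²/245.0173 = 0.1478
  (228 − 169.7789)²/169.7789 = 19.9654
  (133 − 123.3462)²/123.3462 = 0.7556
  (237 − 194.7243)²/194.7243 = 9.1783
  (83 − 134.9295)²/134.9295 = 19.9858
χ² = 10.2285 + 11.7003 + 1.1053 + 7.0523 + 1.0020 + 1.7863 + 17.5591 + 0.1478 + 19.9654 + 0.7556 + 9.1783 + 19.9858 = 100.467

100.467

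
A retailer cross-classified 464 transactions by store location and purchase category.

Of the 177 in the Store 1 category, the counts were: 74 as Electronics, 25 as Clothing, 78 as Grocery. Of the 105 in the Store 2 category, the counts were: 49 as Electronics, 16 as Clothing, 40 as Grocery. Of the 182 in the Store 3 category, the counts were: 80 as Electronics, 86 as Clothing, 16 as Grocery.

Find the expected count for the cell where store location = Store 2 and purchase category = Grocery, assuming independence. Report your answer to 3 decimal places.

30.323

Row total (Store 2) = 105; column total (Grocery) = 134; grand total N = 464.
Expected count = (row total × column total) / N = 105 × 134 / 464 = 30.323.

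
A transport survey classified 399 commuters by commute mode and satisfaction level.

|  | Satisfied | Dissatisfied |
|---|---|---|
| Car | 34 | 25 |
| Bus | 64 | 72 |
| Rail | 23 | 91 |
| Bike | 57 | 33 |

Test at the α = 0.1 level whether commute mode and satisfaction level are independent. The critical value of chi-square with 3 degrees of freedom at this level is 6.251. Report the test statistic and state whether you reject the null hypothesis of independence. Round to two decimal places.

Row totals: 59, 136, 114, 90. Column totals: 178, 221. Grand total N = 399.
Expected counts (row total × column total / N):
  Car, Satisfied: 59×178/399 = 26.321
  Car, Dissatisfied: 59×221/399 = 32.679
  Bus, Satisfied: 136×178/399 = 60.672
  Bus, Dissatisfied: 136×221/399 = 75.328
  Rail, Satisfied: 114×178/399 = 50.857
  Rail, Dissatisfied: 114×221/399 = 63.143
  Bike, Satisfied: 90×178/399 = 40.150
  Bike, Dissatisfied: 90×221/399 = 49.850
Contributions (O − E)²/E:
  (34 − 26.321)²/26.321 = 2.2403
  (25 − 32.679)²/32.679 = 1.8044
  (64 − 60.672)²/60.672 = 0.1825
  (72 − 75.328)²/75.328 = 0.1470
  (23 − 50.857)²/50.857 = 15.2587
  (91 − 63.143)²/63.143 = 12.2898
  (57 − 40.150)²/40.150 = 7.0715
  (33 − 49.850)²/49.850 = 5.6955
χ² = 2.2403 + 1.8044 + 0.1825 + 0.1470 + 15.2587 + 12.2898 + 7.0715 + 5.6955 = 44.69
df = (4−1)(2−1) = 3. Since 44.69 > 6.251, reject the null hypothesis of independence at α = 0.1.

44.69; reject H₀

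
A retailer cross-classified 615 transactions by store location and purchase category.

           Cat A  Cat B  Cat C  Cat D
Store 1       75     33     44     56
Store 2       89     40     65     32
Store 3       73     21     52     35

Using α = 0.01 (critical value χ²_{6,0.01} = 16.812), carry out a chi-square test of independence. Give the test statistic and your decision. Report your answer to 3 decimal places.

14.949; fail to reject H₀

Row totals: 208, 226, 181. Column totals: 237, 94, 161, 123. Grand total N = 615.
Expected counts (row total × column total / N):
  Store 1, Cat A: 208×237/615 = 80.1561
  Store 1, Cat B: 208×94/615 = 31.7919
  Store 1, Cat C: 208×161/615 = 54.4520
  Store 1, Cat D: 208×123/615 = 41.6000
  Store 2, Cat A: 226×237/615 = 87.0927
  Store 2, Cat B: 226×94/615 = 34.5431
  Store 2, Cat C: 226×161/615 = 59.1642
  Store 2, Cat D: 226×123/615 = 45.2000
  Store 3, Cat A: 181×237/615 = 69.7512
  Store 3, Cat B: 181×94/615 = 27.6650
  Store 3, Cat C: 181×161/615 = 47.3837
  Store 3, Cat D: 181×123/615 = 36.2000
Contributions (O − E)²/E:
  (75 − 80.1561)²/80.1561 = 0.3317
  (33 − 31.7919)²/31.7919 = 0.0459
  (44 − 54.4520)²/54.4520 = 2.0062
  (56 − 41.6000)²/41.6000 = 4.9846
  (89 − 87.0927)²/87.0927 = 0.0418
  (40 − 34.5431)²/34.5431 = 0.8620
  (65 − 59.1642)²/59.1642 = 0.5756
  (32 − 45.2000)²/45.2000 = 3.8549
  (73 − 69.7512)²/69.7512 = 0.1513
  (21 − 27.6650)²/27.6650 = 1.6057
  (52 − 47.3837)²/47.3837 = 0.4497
  (35 − 36.2000)²/36.2000 = 0.0398
χ² = 0.3317 + 0.0459 + 2.0062 + 4.9846 + 0.0418 + 0.8620 + 0.5756 + 3.8549 + 0.1513 + 1.6057 + 0.4497 + 0.0398 = 14.949
df = (3−1)(4−1) = 6. Since 14.949 < 16.812, fail to reject the null hypothesis of independence at α = 0.01.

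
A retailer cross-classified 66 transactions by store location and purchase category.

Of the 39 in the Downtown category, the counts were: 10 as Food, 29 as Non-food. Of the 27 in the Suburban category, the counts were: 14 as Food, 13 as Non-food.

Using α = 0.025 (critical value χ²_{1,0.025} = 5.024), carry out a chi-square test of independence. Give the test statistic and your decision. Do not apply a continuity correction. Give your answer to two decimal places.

Row totals: 39, 27. Column totals: 24, 42. Grand total N = 66.
Expected counts (row total × column total / N):
  Downtown, Food: 39×24/66 = 14.182
  Downtown, Non-food: 39×42/66 = 24.818
  Suburban, Food: 27×24/66 = 9.818
  Suburban, Non-food: 27×42/66 = 17.182
Contributions (O − E)²/E:
  (10 − 14.182)²/14.182 = 1.2332
  (29 − 24.818)²/24.818 = 0.7047
  (14 − 9.818)²/9.818 = 1.7813
  (13 − 17.182)²/17.182 = 1.0179
χ² = 1.2332 + 0.7047 + 1.7813 + 1.0179 = 4.74
df = (2−1)(2−1) = 1. Since 4.74 < 5.024, fail to reject the null hypothesis of independence at α = 0.025.

4.74; fail to reject H₀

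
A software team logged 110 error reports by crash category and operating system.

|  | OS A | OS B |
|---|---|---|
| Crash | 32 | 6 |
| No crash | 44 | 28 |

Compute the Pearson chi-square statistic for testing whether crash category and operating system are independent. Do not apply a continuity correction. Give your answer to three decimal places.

6.215

Row totals: 38, 72. Column totals: 76, 34. Grand total N = 110.
Expected counts (row total × column total / N):
  Crash, OS A: 38×76/110 = 26.25455
  Crash, OS B: 38×34/110 = 11.74545
  No crash, OS A: 72×76/110 = 49.74545
  No crash, OS B: 72×34/110 = 22.25455
Contributions (O − E)²/E:
  (32 − 26.25455)²/26.25455 = 1.2573
  (6 − 11.74545)²/11.74545 = 2.8105
  (44 − 49.74545)²/49.74545 = 0.6636
  (28 − 22.25455)²/22.25455 = 1.4833
χ² = 1.2573 + 2.8105 + 0.6636 + 1.4833 = 6.215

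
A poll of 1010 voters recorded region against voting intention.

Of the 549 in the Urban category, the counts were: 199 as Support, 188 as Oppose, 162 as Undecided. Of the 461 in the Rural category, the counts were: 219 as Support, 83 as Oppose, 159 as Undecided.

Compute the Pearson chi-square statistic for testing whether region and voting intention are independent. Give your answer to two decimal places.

34.26

Row totals: 549, 461. Column totals: 418, 271, 321. Grand total N = 1010.
Expected counts (row total × column total / N):
  Urban, Support: 549×418/1010 = 227.210
  Urban, Oppose: 549×271/1010 = 147.306
  Urban, Undecided: 549×321/1010 = 174.484
  Rural, Support: 461×418/1010 = 190.790
  Rural, Oppose: 461×271/1010 = 123.694
  Rural, Undecided: 461×321/1010 = 146.516
Contributions (O − E)²/E:
  (199 − 227.210)²/227.210 = 3.5025
  (188 − 147.306)²/147.306 = 11.2419
  (162 − 174.484)²/174.484 = 0.8932
  (219 − 190.790)²/190.790 = 4.1711
  (83 − 123.694)²/123.694 = 13.3879
  (159 − 146.516)²/146.516 = 1.0637
χ² = 3.5025 + 11.2419 + 0.8932 + 4.1711 + 13.3879 + 1.0637 = 34.26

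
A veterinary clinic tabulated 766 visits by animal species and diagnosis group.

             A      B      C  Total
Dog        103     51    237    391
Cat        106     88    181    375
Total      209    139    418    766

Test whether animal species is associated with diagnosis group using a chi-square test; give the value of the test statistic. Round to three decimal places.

17.068

Grand total N = 766.
Expected counts (row total × column total / N):
  Dog, A: 391×209/766 = 106.6828
  Dog, B: 391×139/766 = 70.9517
  Dog, C: 391×418/766 = 213.3655
  Cat, A: 375×209/766 = 102.3172
  Cat, B: 375×139/766 = 68.0483
  Cat, C: 375×418/766 = 204.6345
Contributions (O − E)²/E:
  (103 − 106.6828)²/106.6828 = 0.1271
  (51 − 70.9517)²/70.9517 = 5.6104
  (237 − 213.3655)²/213.3655 = 2.6180
  (106 − 102.3172)²/102.3172 = 0.1326
  (88 − 68.0483)²/68.0483 = 5.8498
  (181 − 204.6345)²/204.6345 = 2.7297
χ² = 0.1271 + 5.6104 + 2.6180 + 0.1326 + 5.8498 + 2.7297 = 17.068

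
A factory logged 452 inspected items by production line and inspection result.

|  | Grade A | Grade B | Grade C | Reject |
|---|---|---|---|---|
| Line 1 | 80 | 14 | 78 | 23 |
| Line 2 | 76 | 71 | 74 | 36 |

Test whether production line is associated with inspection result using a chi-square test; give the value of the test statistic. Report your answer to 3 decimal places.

Row totals: 195, 257. Column totals: 156, 85, 152, 59. Grand total N = 452.
Expected counts (row total × column total / N):
  Line 1, Grade A: 195×156/452 = 67.30088
  Line 1, Grade B: 195×85/452 = 36.67035
  Line 1, Grade C: 195×152/452 = 65.57522
  Line 1, Reject: 195×59/452 = 25.45354
  Line 2, Grade A: 257×156/452 = 88.69912
  Line 2, Grade B: 257×85/452 = 48.32965
  Line 2, Grade C: 257×152/452 = 86.42478
  Line 2, Reject: 257×59/452 = 33.54646
Contributions (O − E)²/E:
  (80 − 67.30088)²/67.30088 = 2.3962
  (14 − 36.67035)²/36.67035 = 14.0153
  (78 − 65.57522)²/65.57522 = 2.3542
  (23 − 25.45354)²/25.45354 = 0.2365
  (76 − 88.69912)²/88.69912 = 1.8181
  (71 − 48.32965)²/48.32965 = 10.6342
  (74 − 86.42478)²/86.42478 = 1.7862
  (36 − 33.54646)²/33.54646 = 0.1794
χ² = 2.3962 + 14.0153 + 2.3542 + 0.2365 + 1.8181 + 10.6342 + 1.7862 + 0.1794 = 33.420

33.420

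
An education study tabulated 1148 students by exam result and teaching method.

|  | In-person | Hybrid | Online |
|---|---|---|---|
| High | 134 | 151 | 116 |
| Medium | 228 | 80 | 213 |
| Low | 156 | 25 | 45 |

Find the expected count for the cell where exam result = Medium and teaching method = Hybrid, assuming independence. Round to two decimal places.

Row total (Medium) = 521; column total (Hybrid) = 256; grand total N = 1148.
Expected count = (row total × column total) / N = 521 × 256 / 1148 = 116.18.

116.18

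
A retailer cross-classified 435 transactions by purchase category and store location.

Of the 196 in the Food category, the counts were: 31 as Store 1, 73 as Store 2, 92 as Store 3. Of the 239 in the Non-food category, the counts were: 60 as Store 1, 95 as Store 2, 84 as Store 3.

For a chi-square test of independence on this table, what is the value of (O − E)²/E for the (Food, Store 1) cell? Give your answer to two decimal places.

Row total (Food) = 196; column total (Store 1) = 91; N = 435.
Expected count E = 196 × 91 / 435 = 41.002.
Contribution = (O − E)²/E = (31 − 41.002)² / 41.002 = 2.44.

2.44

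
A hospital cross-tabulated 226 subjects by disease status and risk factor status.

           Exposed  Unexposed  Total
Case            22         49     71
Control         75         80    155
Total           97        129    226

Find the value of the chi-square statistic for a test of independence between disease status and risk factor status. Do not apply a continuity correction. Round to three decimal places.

Grand total N = 226.
Expected counts (row total × column total / N):
  Case, Exposed: 71×97/226 = 30.4735
  Case, Unexposed: 71×129/226 = 40.5265
  Control, Exposed: 155×97/226 = 66.5265
  Control, Unexposed: 155×129/226 = 88.4735
Contributions (O − E)²/E:
  (22 − 30.4735)²/30.4735 = 2.3562
  (49 − 40.5265)²/40.5265 = 1.7717
  (75 − 66.5265)²/66.5265 = 1.0793
  (80 − 88.4735)²/88.4735 = 0.8115
χ² = 2.3562 + 1.7717 + 1.0793 + 0.8115 = 6.019

6.019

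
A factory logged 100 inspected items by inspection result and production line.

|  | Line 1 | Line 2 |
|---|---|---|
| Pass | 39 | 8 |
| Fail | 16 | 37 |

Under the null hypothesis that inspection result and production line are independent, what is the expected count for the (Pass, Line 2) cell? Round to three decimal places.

Row total (Pass) = 47; column total (Line 2) = 45; grand total N = 100.
Expected count = (row total × column total) / N = 47 × 45 / 100 = 21.150.

21.150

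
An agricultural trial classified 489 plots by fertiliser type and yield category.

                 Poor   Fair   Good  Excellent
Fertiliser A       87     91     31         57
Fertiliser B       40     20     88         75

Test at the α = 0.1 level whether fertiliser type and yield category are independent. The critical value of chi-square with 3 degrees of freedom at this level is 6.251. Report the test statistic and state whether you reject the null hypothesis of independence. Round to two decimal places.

Row totals: 266, 223. Column totals: 127, 111, 119, 132. Grand total N = 489.
Expected counts (row total × column total / N):
  Fertiliser A, Poor: 266×127/489 = 69.084
  Fertiliser A, Fair: 266×111/489 = 60.380
  Fertiliser A, Good: 266×119/489 = 64.732
  Fertiliser A, Excellent: 266×132/489 = 71.804
  Fertiliser B, Poor: 223×127/489 = 57.916
  Fertiliser B, Fair: 223×111/489 = 50.620
  Fertiliser B, Good: 223×119/489 = 54.268
  Fertiliser B, Excellent: 223×132/489 = 60.196
Contributions (O − E)²/E:
  (87 − 69.084)²/69.084 = 4.6463
  (91 − 60.380)²/60.380 = 15.5281
  (31 − 64.732)²/64.732 = 17.5778
  (57 − 71.804)²/71.804 = 3.0522
  (40 − 57.916)²/57.916 = 5.5422
  (20 − 50.620)²/50.620 = 18.5220
  (88 − 54.268)²/54.268 = 20.9672
  (75 − 60.196)²/60.196 = 3.6407
χ² = 4.6463 + 15.5281 + 17.5778 + 3.0522 + 5.5422 + 18.5220 + 20.9672 + 3.6407 = 89.48
df = (2−1)(4−1) = 3. Since 89.48 > 6.251, reject the null hypothesis of independence at α = 0.1.

89.48; reject H₀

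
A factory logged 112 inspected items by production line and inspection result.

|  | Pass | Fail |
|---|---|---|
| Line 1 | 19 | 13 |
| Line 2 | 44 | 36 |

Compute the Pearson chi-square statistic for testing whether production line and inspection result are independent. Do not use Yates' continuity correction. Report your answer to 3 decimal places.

0.178

Row totals: 32, 80. Column totals: 63, 49. Grand total N = 112.
Expected counts (row total × column total / N):
  Line 1, Pass: 32×63/112 = 18.0000
  Line 1, Fail: 32×49/112 = 14.0000
  Line 2, Pass: 80×63/112 = 45.0000
  Line 2, Fail: 80×49/112 = 35.0000
Contributions (O − E)²/E:
  (19 − 18.0000)²/18.0000 = 0.0556
  (13 − 14.0000)²/14.0000 = 0.0714
  (44 − 45.0000)²/45.0000 = 0.0222
  (36 − 35.0000)²/35.0000 = 0.0286
χ² = 0.0556 + 0.0714 + 0.0222 + 0.0286 = 0.178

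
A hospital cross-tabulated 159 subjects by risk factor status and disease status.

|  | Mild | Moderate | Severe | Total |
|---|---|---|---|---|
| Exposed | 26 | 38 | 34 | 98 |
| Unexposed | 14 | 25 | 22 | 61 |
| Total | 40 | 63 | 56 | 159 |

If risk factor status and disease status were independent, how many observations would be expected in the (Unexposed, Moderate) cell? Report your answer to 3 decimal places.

Row total (Unexposed) = 61; column total (Moderate) = 63; grand total N = 159.
Expected count = (row total × column total) / N = 61 × 63 / 159 = 24.170.

24.170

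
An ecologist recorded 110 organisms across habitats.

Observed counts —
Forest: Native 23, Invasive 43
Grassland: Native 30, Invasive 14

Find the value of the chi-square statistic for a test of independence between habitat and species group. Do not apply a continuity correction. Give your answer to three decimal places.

Row totals: 66, 44. Column totals: 53, 57. Grand total N = 110.
Expected counts (row total × column total / N):
  Forest, Native: 66×53/110 = 31.8000
  Forest, Invasive: 66×57/110 = 34.2000
  Grassland, Native: 44×53/110 = 21.2000
  Grassland, Invasive: 44×57/110 = 22.8000
Contributions (O − E)²/E:
  (23 − 31.8000)²/31.8000 = 2.4352
  (43 − 34.2000)²/34.2000 = 2.2643
  (30 − 21.2000)²/21.2000 = 3.6528
  (14 − 22.8000)²/22.8000 = 3.3965
χ² = 2.4352 + 2.2643 + 3.6528 + 3.3965 = 11.749

11.749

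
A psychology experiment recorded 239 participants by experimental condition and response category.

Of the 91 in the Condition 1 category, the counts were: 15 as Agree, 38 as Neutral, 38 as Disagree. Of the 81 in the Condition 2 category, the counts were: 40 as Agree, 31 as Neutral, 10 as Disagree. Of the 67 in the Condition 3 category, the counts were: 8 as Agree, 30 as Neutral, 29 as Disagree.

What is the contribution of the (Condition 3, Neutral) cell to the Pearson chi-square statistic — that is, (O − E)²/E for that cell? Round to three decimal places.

Row total (Condition 3) = 67; column total (Neutral) = 99; N = 239.
Expected count E = 67 × 99 / 239 = 27.7531.
Contribution = (O − E)²/E = (30 − 27.7531)² / 27.7531 = 0.182.

0.182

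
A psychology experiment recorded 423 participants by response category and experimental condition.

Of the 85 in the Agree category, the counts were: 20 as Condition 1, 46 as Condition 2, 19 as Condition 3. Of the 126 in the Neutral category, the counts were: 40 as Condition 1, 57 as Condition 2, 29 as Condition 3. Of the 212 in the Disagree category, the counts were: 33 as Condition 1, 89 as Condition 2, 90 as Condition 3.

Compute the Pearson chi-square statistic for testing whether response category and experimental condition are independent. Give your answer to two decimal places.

24.09

Row totals: 85, 126, 212. Column totals: 93, 192, 138. Grand total N = 423.
Expected counts (row total × column total / N):
  Agree, Condition 1: 85×93/423 = 18.688
  Agree, Condition 2: 85×192/423 = 38.582
  Agree, Condition 3: 85×138/423 = 27.730
  Neutral, Condition 1: 126×93/423 = 27.702
  Neutral, Condition 2: 126×192/423 = 57.191
  Neutral, Condition 3: 126×138/423 = 41.106
  Disagree, Condition 1: 212×93/423 = 46.610
  Disagree, Condition 2: 212×192/423 = 96.227
  Disagree, Condition 3: 212×138/423 = 69.163
Contributions (O − E)²/E:
  (20 − 18.688)²/18.688 = 0.0921
  (46 − 38.582)²/38.582 = 1.4262
  (19 − 27.730)²/27.730 = 2.7484
  (40 − 27.702)²/27.702 = 5.4596
  (57 − 57.191)²/57.191 = 0.0006
  (29 − 41.106)²/41.106 = 3.5653
  (33 − 46.610)²/46.610 = 3.9741
  (89 − 96.227)²/96.227 = 0.5428
  (90 − 69.163)²/69.163 = 6.2776
χ² = 0.0921 + 1.4262 + 2.7484 + 5.4596 + 0.0006 + 3.5653 + 3.9741 + 0.5428 + 6.2776 = 24.09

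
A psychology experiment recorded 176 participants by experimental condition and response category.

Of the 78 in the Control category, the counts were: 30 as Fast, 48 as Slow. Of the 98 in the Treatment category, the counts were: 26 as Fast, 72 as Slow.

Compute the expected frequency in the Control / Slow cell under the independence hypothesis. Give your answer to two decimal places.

Row total (Control) = 78; column total (Slow) = 120; grand total N = 176.
Expected count = (row total × column total) / N = 78 × 120 / 176 = 53.18.

53.18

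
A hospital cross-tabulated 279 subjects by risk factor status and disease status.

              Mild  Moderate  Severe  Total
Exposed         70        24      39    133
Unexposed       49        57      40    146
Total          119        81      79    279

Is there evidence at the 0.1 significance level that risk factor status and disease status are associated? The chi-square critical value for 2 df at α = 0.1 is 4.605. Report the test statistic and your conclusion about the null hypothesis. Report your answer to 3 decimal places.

Grand total N = 279.
Expected counts (row total × column total / N):
  Exposed, Mild: 133×119/279 = 56.7276
  Exposed, Moderate: 133×81/279 = 38.6129
  Exposed, Severe: 133×79/279 = 37.6595
  Unexposed, Mild: 146×119/279 = 62.2724
  Unexposed, Moderate: 146×81/279 = 42.3871
  Unexposed, Severe: 146×79/279 = 41.3405
Contributions (O − E)²/E:
  (70 − 56.7276)²/56.7276 = 3.1053
  (24 − 38.6129)²/38.6129 = 5.5302
  (39 − 37.6595)²/37.6595 = 0.0477
  (49 − 62.2724)²/62.2724 = 2.8288
  (57 − 42.3871)²/42.3871 = 5.0378
  (40 − 41.3405)²/41.3405 = 0.0435
χ² = 3.1053 + 5.5302 + 0.0477 + 2.8288 + 5.0378 + 0.0435 = 16.593
df = (2−1)(3−1) = 2. Since 16.593 > 4.605, reject the null hypothesis of independence at α = 0.1.

16.593; reject H₀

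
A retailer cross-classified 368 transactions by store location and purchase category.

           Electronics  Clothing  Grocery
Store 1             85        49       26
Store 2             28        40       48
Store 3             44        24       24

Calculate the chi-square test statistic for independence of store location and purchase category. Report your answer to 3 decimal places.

Row totals: 160, 116, 92. Column totals: 157, 113, 98. Grand total N = 368.
Expected counts (row total × column total / N):
  Store 1, Electronics: 160×157/368 = 68.2609
  Store 1, Clothing: 160×113/368 = 49.1304
  Store 1, Grocery: 160×98/368 = 42.6087
  Store 2, Electronics: 116×157/368 = 49.4891
  Store 2, Clothing: 116×113/368 = 35.6196
  Store 2, Grocery: 116×98/368 = 30.8913
  Store 3, Electronics: 92×157/368 = 39.2500
  Store 3, Clothing: 92×113/368 = 28.2500
  Store 3, Grocery: 92×98/368 = 24.5000
Contributions (O − E)²/E:
  (85 − 68.2609)²/68.2609 = 4.1048
  (49 − 49.1304)²/49.1304 = 0.0003
  (26 − 42.6087)²/42.6087 = 6.4740
  (28 − 49.4891)²/49.4891 = 9.3310
  (40 − 35.6196)²/35.6196 = 0.5387
  (48 − 30.8913)²/30.8913 = 9.4754
  (44 − 39.2500)²/39.2500 = 0.5748
  (24 − 28.2500)²/28.2500 = 0.6394
  (24 − 24.5000)²/24.5000 = 0.0102
χ² = 4.1048 + 0.0003 + 6.4740 + 9.3310 + 0.5387 + 9.4754 + 0.5748 + 0.6394 + 0.0102 = 31.149

31.149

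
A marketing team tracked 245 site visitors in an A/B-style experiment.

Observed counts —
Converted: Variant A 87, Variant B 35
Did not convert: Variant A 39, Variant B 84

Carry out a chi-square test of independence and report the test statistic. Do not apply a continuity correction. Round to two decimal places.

38.46

Row totals: 122, 123. Column totals: 126, 119. Grand total N = 245.
Expected counts (row total × column total / N):
  Converted, Variant A: 122×126/245 = 62.743
  Converted, Variant B: 122×119/245 = 59.257
  Did not convert, Variant A: 123×126/245 = 63.257
  Did not convert, Variant B: 123×119/245 = 59.743
Contributions (O − E)²/E:
  (87 − 62.743)²/62.743 = 9.3780
  (35 − 59.257)²/59.257 = 9.9297
  (39 − 63.257)²/63.257 = 9.3018
  (84 − 59.743)²/59.743 = 9.8489
χ² = 9.3780 + 9.9297 + 9.3018 + 9.8489 = 38.46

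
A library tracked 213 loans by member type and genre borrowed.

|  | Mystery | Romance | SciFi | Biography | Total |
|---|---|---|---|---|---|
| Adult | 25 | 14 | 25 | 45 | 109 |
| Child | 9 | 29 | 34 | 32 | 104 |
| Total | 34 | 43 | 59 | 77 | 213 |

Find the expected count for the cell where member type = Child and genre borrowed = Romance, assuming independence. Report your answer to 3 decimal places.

20.995

Row total (Child) = 104; column total (Romance) = 43; grand total N = 213.
Expected count = (row total × column total) / N = 104 × 43 / 213 = 20.995.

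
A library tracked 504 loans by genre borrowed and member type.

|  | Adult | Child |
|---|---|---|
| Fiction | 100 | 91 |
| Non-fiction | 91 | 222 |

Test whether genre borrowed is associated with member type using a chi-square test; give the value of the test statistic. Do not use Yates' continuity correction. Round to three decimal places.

27.321

Row totals: 191, 313. Column totals: 191, 313. Grand total N = 504.
Expected counts (row total × column total / N):
  Fiction, Adult: 191×191/504 = 72.3829
  Fiction, Child: 191×313/504 = 118.6171
  Non-fiction, Adult: 313×191/504 = 118.6171
  Non-fiction, Child: 313×313/504 = 194.3829
Contributions (O − E)²/E:
  (100 − 72.3829)²/72.3829 = 10.5371
  (91 − 118.6171)²/118.6171 = 6.4300
  (91 − 118.6171)²/118.6171 = 6.4300
  (222 − 194.3829)²/194.3829 = 3.9237
χ² = 10.5371 + 6.4300 + 6.4300 + 3.9237 = 27.321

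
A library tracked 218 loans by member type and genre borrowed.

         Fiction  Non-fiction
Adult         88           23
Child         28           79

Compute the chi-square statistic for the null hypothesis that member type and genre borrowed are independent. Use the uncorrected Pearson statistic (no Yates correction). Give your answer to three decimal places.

Row totals: 111, 107. Column totals: 116, 102. Grand total N = 218.
Expected counts (row total × column total / N):
  Adult, Fiction: 111×116/218 = 59.0642
  Adult, Non-fiction: 111×102/218 = 51.9358
  Child, Fiction: 107×116/218 = 56.9358
  Child, Non-fiction: 107×102/218 = 50.0642
Contributions (O − E)²/E:
  (88 − 59.0642)²/59.0642 = 14.1758
  (23 − 51.9358)²/51.9358 = 16.1215
  (28 − 56.9358)²/56.9358 = 14.7057
  (79 − 50.0642)²/50.0642 = 16.7241
χ² = 14.1758 + 16.1215 + 14.7057 + 16.7241 = 61.727

61.727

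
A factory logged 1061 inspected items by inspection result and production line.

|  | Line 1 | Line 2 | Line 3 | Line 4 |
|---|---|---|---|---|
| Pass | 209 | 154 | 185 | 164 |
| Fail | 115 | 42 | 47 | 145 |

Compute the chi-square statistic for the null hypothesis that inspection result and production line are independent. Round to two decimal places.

57.01

Row totals: 712, 349. Column totals: 324, 196, 232, 309. Grand total N = 1061.
Expected counts (row total × column total / N):
  Pass, Line 1: 712×324/1061 = 217.425
  Pass, Line 2: 712×196/1061 = 131.529
  Pass, Line 3: 712×232/1061 = 155.687
  Pass, Line 4: 712×309/1061 = 207.359
  Fail, Line 1: 349×324/1061 = 106.575
  Fail, Line 2: 349×196/1061 = 64.471
  Fail, Line 3: 349×232/1061 = 76.313
  Fail, Line 4: 349×309/1061 = 101.641
Contributions (O − E)²/E:
  (209 − 217.425)²/217.425 = 0.3265
  (154 − 131.529)²/131.529 = 3.8390
  (185 − 155.687)²/155.687 = 5.5191
  (164 − 207.359)²/207.359 = 9.0664
  (115 − 106.575)²/106.575 = 0.6660
  (42 − 64.471)²/64.471 = 7.8321
  (47 − 76.313)²/76.313 = 11.2596
  (145 − 101.641)²/101.641 = 18.4965
χ² = 0.3265 + 3.8390 + 5.5191 + 9.0664 + 0.6660 + 7.8321 + 11.2596 + 18.4965 = 57.01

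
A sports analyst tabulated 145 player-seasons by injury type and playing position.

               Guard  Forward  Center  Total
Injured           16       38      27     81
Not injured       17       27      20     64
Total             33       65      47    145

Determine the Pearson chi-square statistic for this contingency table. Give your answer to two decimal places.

0.95

Grand total N = 145.
Expected counts (row total × column total / N):
  Injured, Guard: 81×33/145 = 18.434
  Injured, Forward: 81×65/145 = 36.310
  Injured, Center: 81×47/145 = 26.255
  Not injured, Guard: 64×33/145 = 14.566
  Not injured, Forward: 64×65/145 = 28.690
  Not injured, Center: 64×47/145 = 20.745
Contributions (O − E)²/E:
  (16 − 18.434)²/18.434 = 0.3214
  (38 − 36.310)²/36.310 = 0.0787
  (27 − 26.255)²/26.255 = 0.0211
  (17 − 14.566)²/14.566 = 0.4067
  (27 − 28.690)²/28.690 = 0.0996
  (20 − 20.745)²/20.745 = 0.0268
χ² = 0.3214 + 0.0787 + 0.0211 + 0.4067 + 0.0996 + 0.0268 = 0.95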